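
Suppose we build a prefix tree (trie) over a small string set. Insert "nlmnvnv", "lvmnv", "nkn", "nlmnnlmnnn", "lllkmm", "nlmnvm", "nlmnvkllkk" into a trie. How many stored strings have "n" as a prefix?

Filter for entries beginning with "n":
Matches: "nkn", "nlmnnlmnnn", "nlmnvkllkk", "nlmnvm", "nlmnvnv"
Count: 5

5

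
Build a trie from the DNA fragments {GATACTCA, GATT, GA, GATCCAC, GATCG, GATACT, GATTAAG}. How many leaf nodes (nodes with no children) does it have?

4

A leaf is a node with no children — equivalently, the end of a word that is not a proper prefix of any other stored word.
Those words: "GATACTCA", "GATCCAC", "GATCG", "GATTAAG"
Leaf count: 4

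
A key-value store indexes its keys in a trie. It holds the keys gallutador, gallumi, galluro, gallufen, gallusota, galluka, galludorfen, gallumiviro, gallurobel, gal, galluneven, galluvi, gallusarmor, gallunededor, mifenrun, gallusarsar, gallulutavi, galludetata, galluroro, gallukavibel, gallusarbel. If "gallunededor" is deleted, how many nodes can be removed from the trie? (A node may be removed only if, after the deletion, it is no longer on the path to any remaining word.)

After clearing the end-marker at "gallunededor", prune upward until reaching a node still needed by another word.
The suffix "dedor" (5 nodes) is used only by "gallunededor"; the node for "gallune" still has the child "v", so pruning stops there.
Nodes removed: 5

5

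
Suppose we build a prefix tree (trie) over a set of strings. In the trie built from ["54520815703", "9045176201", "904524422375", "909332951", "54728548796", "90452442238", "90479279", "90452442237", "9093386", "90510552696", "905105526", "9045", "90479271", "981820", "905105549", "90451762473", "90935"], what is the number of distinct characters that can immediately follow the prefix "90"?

Follow the path "90" to its node, then look at its outgoing edges.
Characters that immediately follow "90" among the stored strings: {4, 5, 9}.
That node has 3 child edges.

3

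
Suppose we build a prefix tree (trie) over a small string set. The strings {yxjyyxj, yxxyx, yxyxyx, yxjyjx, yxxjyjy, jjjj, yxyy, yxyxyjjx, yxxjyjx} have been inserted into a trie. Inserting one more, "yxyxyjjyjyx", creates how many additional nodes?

4

Walking "yxyxyjjyjyx" from the root, the first 7 characters ("yxyxyjj") follow existing edges; "y" is the first miss.
Each of the 4 remaining characters creates one node.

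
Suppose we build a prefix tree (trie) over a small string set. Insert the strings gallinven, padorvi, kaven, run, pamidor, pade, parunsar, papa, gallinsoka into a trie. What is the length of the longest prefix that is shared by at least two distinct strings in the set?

6

Look for the deepest trie node that still has at least two words in its subtree.
e.g. "gallinsoka" and "gallinven" share the prefix "gallin" of length 6; no pair shares a longer one.
Longest shared-prefix length: 6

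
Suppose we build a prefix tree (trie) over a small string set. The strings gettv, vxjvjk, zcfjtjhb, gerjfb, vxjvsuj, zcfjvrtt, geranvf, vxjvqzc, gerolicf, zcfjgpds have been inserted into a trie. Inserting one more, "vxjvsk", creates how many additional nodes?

1

"vxjvs" is already a path in the trie; the remaining "k" must be added.
New nodes needed: |"vxjvsk"| − 5 = 6 − 5 = 1.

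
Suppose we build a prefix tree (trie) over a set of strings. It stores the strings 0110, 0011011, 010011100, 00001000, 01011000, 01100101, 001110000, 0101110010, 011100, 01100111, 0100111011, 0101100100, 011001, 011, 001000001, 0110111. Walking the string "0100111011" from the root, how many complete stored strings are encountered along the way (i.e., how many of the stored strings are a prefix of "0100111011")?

Check each prefix of "0100111011" against the stored set — each match is an end-marker on the path.
Prefixes of the query that are stored words: "0100111011"
Count: 1

1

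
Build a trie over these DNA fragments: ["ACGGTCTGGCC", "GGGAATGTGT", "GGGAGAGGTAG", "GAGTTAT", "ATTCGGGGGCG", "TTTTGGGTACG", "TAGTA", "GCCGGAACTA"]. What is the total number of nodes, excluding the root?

Insert word by word; a character creates a node only if that edge doesn't already exist:
  "ACGGTCTGGCC" → 11 new (A, C, G, G, T, C, T, G, G, C, C)
  "GGGAATGTGT" → 10 new (G, G, G, A, A, T, G, T, G, T)
  "GGGAGAGGTAG" → prefix "GGGA" already present; 7 new (G, A, G, G, T, A, G)
  "GAGTTAT" → prefix "G" already present; 6 new (A, G, T, T, A, T)
  "ATTCGGGGGCG" → prefix "A" already present; 10 new (T, T, C, G, G, G, G, G, C, G)
  "TTTTGGGTACG" → 11 new (T, T, T, T, G, G, G, T, A, C, G)
  "TAGTA" → prefix "T" already present; 4 new (A, G, T, A)
  "GCCGGAACTA" → prefix "G" already present; 9 new (C, C, G, G, A, A, C, T, A)
Total nodes = 11 + 10 + 7 + 6 + 10 + 11 + 4 + 9 = 68

68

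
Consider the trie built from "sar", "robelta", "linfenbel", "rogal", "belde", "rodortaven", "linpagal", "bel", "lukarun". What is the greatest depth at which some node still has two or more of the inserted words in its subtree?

Look for the deepest trie node that still has at least two words in its subtree.
"bel" and "belde" agree on "bel" (3 characters) before diverging; nothing deeper is shared.
Longest shared-prefix length: 3

3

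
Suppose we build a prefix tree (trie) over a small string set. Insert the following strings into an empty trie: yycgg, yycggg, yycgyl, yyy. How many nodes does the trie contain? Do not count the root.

9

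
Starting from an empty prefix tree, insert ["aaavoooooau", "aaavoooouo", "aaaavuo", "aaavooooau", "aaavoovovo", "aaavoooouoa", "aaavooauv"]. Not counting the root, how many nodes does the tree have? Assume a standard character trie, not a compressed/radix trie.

27

Count nodes per top-level branch (shared prefixes stored once):
  'a'-branch (aaaavuo, aaavooauv, aaavooooau, aaavoooooau, aaavoooouo, aaavoooouoa, aaavoovovo): 27 nodes
Sum: 27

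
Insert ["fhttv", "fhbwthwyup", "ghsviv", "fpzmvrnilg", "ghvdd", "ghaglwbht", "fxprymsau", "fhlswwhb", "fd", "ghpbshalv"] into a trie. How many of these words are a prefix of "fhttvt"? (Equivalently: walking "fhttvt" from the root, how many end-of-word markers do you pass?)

Traverse "fhttvt" character by character; count nodes along the way that are marked as word ends.
Prefixes of the query that are stored words: "fhttv"
Count: 1

1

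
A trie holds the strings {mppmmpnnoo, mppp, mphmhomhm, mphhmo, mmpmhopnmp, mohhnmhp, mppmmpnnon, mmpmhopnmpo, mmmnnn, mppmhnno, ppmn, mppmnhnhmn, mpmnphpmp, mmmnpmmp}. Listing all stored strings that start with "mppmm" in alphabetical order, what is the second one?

mppmmpnnoo

DFS of the "mppmm" subtree visits, in order: "mppmmpnnon", "mppmmpnnoo"
The 2nd is mppmmpnnoo.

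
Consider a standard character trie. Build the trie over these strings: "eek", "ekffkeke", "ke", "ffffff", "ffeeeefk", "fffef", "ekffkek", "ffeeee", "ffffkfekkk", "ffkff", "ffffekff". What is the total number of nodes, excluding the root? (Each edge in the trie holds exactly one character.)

39

Trie structure (* marks end of a word):
(root)
├─ e
│  ├─ e
│  │  └─ k *
│  └─ k
│     └─ f
│        └─ f
│           └─ k
│              └─ e
│                 └─ k *
│                    └─ e *
├─ f
│  └─ f
│     ├─ e
│     │  └─ e
│     │     └─ e
│     │        └─ e *
│     │           └─ f
│     │              └─ k *
│     ├─ f
│     │  ├─ e
│     │  │  └─ f *
│     │  └─ f
│     │     ├─ e
│     │     │  └─ k
│     │     │     └─ f
│     │     │        └─ f *
│     │     ├─ f
│     │     │  └─ f *
│     │     └─ k
│     │        └─ f
│     │           └─ e
│     │              └─ k
│     │                 └─ k
│     │                    └─ k *
│     └─ k
│        └─ f
│           └─ f *
└─ k
   └─ e *
Counting every labelled node above: 39.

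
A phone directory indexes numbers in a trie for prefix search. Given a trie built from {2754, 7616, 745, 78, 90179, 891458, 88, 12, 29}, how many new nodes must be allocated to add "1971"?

3

Walking "1971" from the root, the first 1 characters ("1") follow existing edges; "9" is the first miss.
So 4 − 1 = 3 new nodes.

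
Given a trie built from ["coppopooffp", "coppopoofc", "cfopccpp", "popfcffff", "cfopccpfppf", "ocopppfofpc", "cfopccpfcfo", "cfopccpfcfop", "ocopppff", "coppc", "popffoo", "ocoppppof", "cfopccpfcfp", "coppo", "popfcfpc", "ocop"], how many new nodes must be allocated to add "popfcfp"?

0

"popfcfp" is already a full path in the trie; only an end-marker is added.
No new nodes are needed: 0.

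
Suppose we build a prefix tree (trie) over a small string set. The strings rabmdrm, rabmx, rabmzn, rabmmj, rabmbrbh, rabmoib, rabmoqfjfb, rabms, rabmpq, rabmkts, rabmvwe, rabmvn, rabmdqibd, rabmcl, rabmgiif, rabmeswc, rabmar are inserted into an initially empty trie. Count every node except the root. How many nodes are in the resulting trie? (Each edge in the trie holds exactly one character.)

Trace insertions, counting only characters that open a new branch:
  "rabmdrm" → 7 new (r, a, b, m, d, r, m)
  "rabmx" → prefix "rabm" already present; 1 new (x)
  "rabmzn" → prefix "rabm" already present; 2 new (z, n)
  "rabmmj" → prefix "rabm" already present; 2 new (m, j)
  "rabmbrbh" → prefix "rabm" already present; 4 new (b, r, b, h)
  "rabmoib" → prefix "rabm" already present; 3 new (o, i, b)
  "rabmoqfjfb" → prefix "rabmo" already present; 5 new (q, f, j, f, b)
  "rabms" → prefix "rabm" already present; 1 new (s)
  "rabmpq" → prefix "rabm" already present; 2 new (p, q)
  "rabmkts" → prefix "rabm" already present; 3 new (k, t, s)
  "rabmvwe" → prefix "rabm" already present; 3 new (v, w, e)
  "rabmvn" → prefix "rabmv" already present; 1 new (n)
  "rabmdqibd" → prefix "rabmd" already present; 4 new (q, i, b, d)
  "rabmcl" → prefix "rabm" already present; 2 new (c, l)
  "rabmgiif" → prefix "rabm" already present; 4 new (g, i, i, f)
  "rabmeswc" → prefix "rabm" already present; 4 new (e, s, w, c)
  "rabmar" → prefix "rabm" already present; 2 new (a, r)
Total nodes = 7 + 1 + 2 + 2 + 4 + 3 + 5 + 1 + 2 + 3 + 3 + 1 + 4 + 2 + 4 + 4 + 2 = 50

50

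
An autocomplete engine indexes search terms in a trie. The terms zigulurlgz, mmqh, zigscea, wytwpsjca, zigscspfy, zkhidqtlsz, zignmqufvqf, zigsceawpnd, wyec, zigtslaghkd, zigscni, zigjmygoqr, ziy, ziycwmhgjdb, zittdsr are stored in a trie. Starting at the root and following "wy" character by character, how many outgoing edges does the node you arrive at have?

2

The children of the "wy" node are the distinct next characters among strings starting with "wy".
Characters that immediately follow "wy" among the stored strings: {e, t}.
That node has 2 child edges.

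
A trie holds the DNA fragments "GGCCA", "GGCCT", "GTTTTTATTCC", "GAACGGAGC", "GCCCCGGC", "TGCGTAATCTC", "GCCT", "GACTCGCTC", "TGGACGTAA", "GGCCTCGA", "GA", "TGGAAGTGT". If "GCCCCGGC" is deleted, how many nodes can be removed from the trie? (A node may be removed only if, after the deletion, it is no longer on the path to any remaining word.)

A node on "GCCCCGGC"'s path can go only if nothing else ends at it or branches off below it.
The suffix "CCGGC" (5 nodes) is used only by "GCCCCGGC"; the node for "GCC" still has the child "T", so pruning stops there.
Nodes removed: 5

5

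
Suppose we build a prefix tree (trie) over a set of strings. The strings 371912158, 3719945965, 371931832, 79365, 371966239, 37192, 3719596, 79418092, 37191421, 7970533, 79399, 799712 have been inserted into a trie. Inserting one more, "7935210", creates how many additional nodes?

"793" is already a path in the trie; the remaining "5210" must be added.
So 7 − 3 = 4 new nodes.

4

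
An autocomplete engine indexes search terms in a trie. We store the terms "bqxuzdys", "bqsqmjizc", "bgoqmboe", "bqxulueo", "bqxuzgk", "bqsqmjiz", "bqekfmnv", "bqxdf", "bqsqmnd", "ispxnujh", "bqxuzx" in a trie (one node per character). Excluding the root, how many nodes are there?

Count nodes per top-level branch (shared prefixes stored once):
  'b'-branch (bgoqmboe, bqekfmnv, bqsqmjiz, bqsqmjizc, bqsqmnd, bqxdf, bqxulueo, bqxuzdys, bqxuzgk, bqxuzx): 39 nodes
  'i'-branch (ispxnujh): 8 nodes
Sum: 47

47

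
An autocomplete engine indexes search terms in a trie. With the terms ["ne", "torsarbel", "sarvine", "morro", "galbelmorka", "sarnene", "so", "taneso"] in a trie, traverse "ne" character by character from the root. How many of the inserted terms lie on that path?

Walk "ne" from the root; an end-of-word marker is hit whenever a stored word is a prefix of "ne".
Prefixes of the query that are stored words: "ne"
Count: 1

1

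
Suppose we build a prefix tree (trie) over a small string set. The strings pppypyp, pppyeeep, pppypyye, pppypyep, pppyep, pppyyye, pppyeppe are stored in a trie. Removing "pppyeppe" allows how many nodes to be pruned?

A node on "pppyeppe"'s path can go only if nothing else ends at it or branches off below it.
The suffix "pe" (2 nodes) is used only by "pppyeppe"; "pppyep" is itself a stored word, so pruning stops there.
Nodes removed: 2

2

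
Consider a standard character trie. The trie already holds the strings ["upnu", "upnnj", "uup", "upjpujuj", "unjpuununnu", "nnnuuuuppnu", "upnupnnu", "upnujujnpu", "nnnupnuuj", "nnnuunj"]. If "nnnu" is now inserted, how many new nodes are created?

0

Every character of "nnnu" already lies on an existing path (it is a prefix of some stored word).
No new nodes are needed: 0.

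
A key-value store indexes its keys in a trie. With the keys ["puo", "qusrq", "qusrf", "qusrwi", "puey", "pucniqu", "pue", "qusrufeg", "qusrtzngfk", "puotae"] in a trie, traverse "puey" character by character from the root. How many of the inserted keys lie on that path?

Check each prefix of "puey" against the stored set — each match is an end-marker on the path.
Prefixes of the query that are stored words: "pue", "puey"
Count: 2

2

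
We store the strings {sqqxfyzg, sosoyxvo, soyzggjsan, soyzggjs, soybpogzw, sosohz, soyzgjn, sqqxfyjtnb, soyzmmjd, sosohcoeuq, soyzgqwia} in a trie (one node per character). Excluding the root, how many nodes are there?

Trace insertions, counting only characters that open a new branch:
  "sqqxfyzg" → 8 new (s, q, q, x, f, y, z, g)
  "sosoyxvo" → prefix "s" already present; 7 new (o, s, o, y, x, v, o)
  "soyzggjsan" → prefix "so" already present; 8 new (y, z, g, g, j, s, a, n)
  "soyzggjs" → prefix "soyzggjs" already present; 0 new (none)
  "soybpogzw" → prefix "soy" already present; 6 new (b, p, o, g, z, w)
  "sosohz" → prefix "soso" already present; 2 new (h, z)
  "soyzgjn" → prefix "soyzg" already present; 2 new (j, n)
  "sqqxfyjtnb" → prefix "sqqxfy" already present; 4 new (j, t, n, b)
  "soyzmmjd" → prefix "soyz" already present; 4 new (m, m, j, d)
  "sosohcoeuq" → prefix "sosoh" already present; 5 new (c, o, e, u, q)
  "soyzgqwia" → prefix "soyzg" already present; 4 new (q, w, i, a)
Total nodes = 8 + 7 + 8 + 0 + 6 + 2 + 2 + 4 + 4 + 5 + 4 = 50

50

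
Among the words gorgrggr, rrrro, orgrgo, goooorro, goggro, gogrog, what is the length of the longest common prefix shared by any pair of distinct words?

Equivalently: take the maximum, over all pairs, of their longest common prefix length.
"goggro" and "gogrog" agree on "gog" (3 characters) before diverging; nothing deeper is shared.
Longest shared-prefix length: 3

3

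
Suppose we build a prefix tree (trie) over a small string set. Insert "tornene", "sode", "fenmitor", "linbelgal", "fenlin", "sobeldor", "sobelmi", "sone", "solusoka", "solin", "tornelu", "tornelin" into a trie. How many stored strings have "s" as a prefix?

Traverse to the node for "s", then collect every word in that subtree.
Words under "s": sobeldor, sobelmi, sode, solin, solusoka, sone
Count: 6

6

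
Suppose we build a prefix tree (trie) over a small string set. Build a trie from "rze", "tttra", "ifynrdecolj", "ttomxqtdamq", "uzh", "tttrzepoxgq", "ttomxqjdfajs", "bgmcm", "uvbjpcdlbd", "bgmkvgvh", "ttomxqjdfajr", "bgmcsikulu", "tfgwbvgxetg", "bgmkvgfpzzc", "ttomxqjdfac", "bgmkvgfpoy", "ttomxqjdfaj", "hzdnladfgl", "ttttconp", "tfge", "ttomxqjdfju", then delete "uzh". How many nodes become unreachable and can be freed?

2

After clearing the end-marker at "uzh", prune upward until reaching a node still needed by another word.
The suffix "zh" (2 nodes) is used only by "uzh"; the node for "u" still has the child "v", so pruning stops there.
Nodes removed: 2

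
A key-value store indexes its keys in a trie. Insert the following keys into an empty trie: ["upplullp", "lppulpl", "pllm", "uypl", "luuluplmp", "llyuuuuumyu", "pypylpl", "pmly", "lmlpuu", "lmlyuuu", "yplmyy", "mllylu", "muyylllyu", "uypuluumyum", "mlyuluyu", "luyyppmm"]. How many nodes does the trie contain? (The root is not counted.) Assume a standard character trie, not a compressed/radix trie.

Insert word by word; a character creates a node only if that edge doesn't already exist:
  "upplullp" → 8 new (u, p, p, l, u, l, l, p)
  "lppulpl" → 7 new (l, p, p, u, l, p, l)
  "pllm" → 4 new (p, l, l, m)
  "uypl" → prefix "u" already present; 3 new (y, p, l)
  "luuluplmp" → prefix "l" already present; 8 new (u, u, l, u, p, l, m, p)
  "llyuuuuumyu" → prefix "l" already present; 10 new (l, y, u, u, u, u, u, m, y, u)
  "pypylpl" → prefix "p" already present; 6 new (y, p, y, l, p, l)
  "pmly" → prefix "p" already present; 3 new (m, l, y)
  "lmlpuu" → prefix "l" already present; 5 new (m, l, p, u, u)
  "lmlyuuu" → prefix "lml" already present; 4 new (y, u, u, u)
  "yplmyy" → 6 new (y, p, l, m, y, y)
  "mllylu" → 6 new (m, l, l, y, l, u)
  "muyylllyu" → prefix "m" already present; 8 new (u, y, y, l, l, l, y, u)
  "uypuluumyum" → prefix "uyp" already present; 8 new (u, l, u, u, m, y, u, m)
  "mlyuluyu" → prefix "ml" already present; 6 new (y, u, l, u, y, u)
  "luyyppmm" → prefix "lu" already present; 6 new (y, y, p, p, m, m)
Total nodes = 8 + 7 + 4 + 3 + 8 + 10 + 6 + 3 + 5 + 4 + 6 + 6 + 8 + 8 + 6 + 6 = 98

98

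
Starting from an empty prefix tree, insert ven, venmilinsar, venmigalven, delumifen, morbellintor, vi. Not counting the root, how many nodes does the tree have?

39

Trie structure (* marks end of a word):
(root)
├─ d
│  └─ e
│     └─ l
│        └─ u
│           └─ m
│              └─ i
│                 └─ f
│                    └─ e
│                       └─ n *
├─ m
│  └─ o
│     └─ r
│        └─ b
│           └─ e
│              └─ l
│                 └─ l
│                    └─ i
│                       └─ n
│                          └─ t
│                             └─ o
│                                └─ r *
└─ v
   ├─ e
   │  └─ n *
   │     └─ m
   │        └─ i
   │           ├─ g
   │           │  └─ a
   │           │     └─ l
   │           │        └─ v
   │           │           └─ e
   │           │              └─ n *
   │           └─ l
   │              └─ i
   │                 └─ n
   │                    └─ s
   │                       └─ a
   │                          └─ r *
   └─ i *
Counting every labelled node above: 39.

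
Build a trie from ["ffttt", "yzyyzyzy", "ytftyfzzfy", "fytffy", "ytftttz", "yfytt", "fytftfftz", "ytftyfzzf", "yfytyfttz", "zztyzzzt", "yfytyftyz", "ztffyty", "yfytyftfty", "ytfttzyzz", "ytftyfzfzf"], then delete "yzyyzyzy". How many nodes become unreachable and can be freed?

After clearing the end-marker at "yzyyzyzy", prune upward until reaching a node still needed by another word.
The suffix "zyyzyzy" (7 nodes) is used only by "yzyyzyzy"; the node for "y" still has the child "t", so pruning stops there.
Nodes removed: 7

7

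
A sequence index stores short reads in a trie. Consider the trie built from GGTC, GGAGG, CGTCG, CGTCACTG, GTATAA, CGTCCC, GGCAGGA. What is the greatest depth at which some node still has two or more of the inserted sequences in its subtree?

4

Equivalently: take the maximum, over all pairs, of their longest common prefix length.
"CGTCACTG" and "CGTCCC" agree on "CGTC" (4 characters) before diverging; nothing deeper is shared.
Longest shared-prefix length: 4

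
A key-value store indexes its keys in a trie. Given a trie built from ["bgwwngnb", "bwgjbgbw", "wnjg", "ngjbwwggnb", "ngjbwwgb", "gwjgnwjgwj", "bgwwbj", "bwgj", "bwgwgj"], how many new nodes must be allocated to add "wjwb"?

3

The longest prefix of "wjwb" already in the trie is "w" (length 1).
New nodes needed: |"wjwb"| − 1 = 4 − 1 = 3.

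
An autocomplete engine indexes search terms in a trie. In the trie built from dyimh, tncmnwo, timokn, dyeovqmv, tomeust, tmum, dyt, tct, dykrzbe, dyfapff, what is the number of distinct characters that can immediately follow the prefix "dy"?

Walk "dy" from the root, arriving at one node.
Distinct next characters after "dy": e, f, i, k, t.
That node has 5 child edges.

5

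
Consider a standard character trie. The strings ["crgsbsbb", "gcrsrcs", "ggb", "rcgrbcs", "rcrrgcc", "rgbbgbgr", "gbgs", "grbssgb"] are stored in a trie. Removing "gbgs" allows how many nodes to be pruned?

Walk "gbgs" from the leaf back toward the root, removing each node that no remaining word uses.
The suffix "bgs" (3 nodes) is used only by "gbgs"; the node for "g" still has the child "c", so pruning stops there.
Nodes removed: 3

3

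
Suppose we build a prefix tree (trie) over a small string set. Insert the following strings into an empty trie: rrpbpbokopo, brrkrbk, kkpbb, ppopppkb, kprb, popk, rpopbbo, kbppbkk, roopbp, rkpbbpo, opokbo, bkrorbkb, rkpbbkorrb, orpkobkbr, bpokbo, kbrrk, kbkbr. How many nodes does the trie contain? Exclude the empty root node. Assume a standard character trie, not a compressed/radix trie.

Trace insertions, counting only characters that open a new branch:
  "rrpbpbokopo" → 11 new (r, r, p, b, p, b, o, k, o, p, o)
  "brrkrbk" → 7 new (b, r, r, k, r, b, k)
  "kkpbb" → 5 new (k, k, p, b, b)
  "ppopppkb" → 8 new (p, p, o, p, p, p, k, b)
  "kprb" → prefix "k" already present; 3 new (p, r, b)
  "popk" → prefix "p" already present; 3 new (o, p, k)
  "rpopbbo" → prefix "r" already present; 6 new (p, o, p, b, b, o)
  "kbppbkk" → prefix "k" already present; 6 new (b, p, p, b, k, k)
  "roopbp" → prefix "r" already present; 5 new (o, o, p, b, p)
  "rkpbbpo" → prefix "r" already present; 6 new (k, p, b, b, p, o)
  "opokbo" → 6 new (o, p, o, k, b, o)
  "bkrorbkb" → prefix "b" already present; 7 new (k, r, o, r, b, k, b)
  "rkpbbkorrb" → prefix "rkpbb" already present; 5 new (k, o, r, r, b)
  "orpkobkbr" → prefix "o" already present; 8 new (r, p, k, o, b, k, b, r)
  "bpokbo" → prefix "b" already present; 5 new (p, o, k, b, o)
  "kbrrk" → prefix "kb" already present; 3 new (r, r, k)
  "kbkbr" → prefix "kb" already present; 3 new (k, b, r)
Total nodes = 11 + 7 + 5 + 8 + 3 + 3 + 6 + 6 + 5 + 6 + 6 + 7 + 5 + 8 + 5 + 3 + 3 = 97

97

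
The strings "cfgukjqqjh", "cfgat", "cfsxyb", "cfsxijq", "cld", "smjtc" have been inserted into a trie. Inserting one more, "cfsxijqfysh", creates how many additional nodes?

"cfsxijq" is already a path in the trie; the remaining "fysh" must be added.
New nodes needed: |"cfsxijqfysh"| − 7 = 11 − 7 = 4.

4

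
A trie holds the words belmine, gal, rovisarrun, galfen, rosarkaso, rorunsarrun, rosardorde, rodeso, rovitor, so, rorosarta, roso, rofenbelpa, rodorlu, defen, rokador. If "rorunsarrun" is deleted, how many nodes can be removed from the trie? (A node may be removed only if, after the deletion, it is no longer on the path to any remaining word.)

A node on "rorunsarrun"'s path can go only if nothing else ends at it or branches off below it.
The suffix "unsarrun" (8 nodes) is used only by "rorunsarrun"; the node for "ror" still has the child "o", so pruning stops there.
Nodes removed: 8

8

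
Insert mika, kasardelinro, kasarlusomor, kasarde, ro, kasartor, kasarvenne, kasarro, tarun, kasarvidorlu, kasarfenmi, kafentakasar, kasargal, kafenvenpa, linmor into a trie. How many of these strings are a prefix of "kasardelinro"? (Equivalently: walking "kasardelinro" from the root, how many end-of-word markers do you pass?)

2

Traverse "kasardelinro" character by character; count nodes along the way that are marked as word ends.
Prefixes of the query that are stored words: "kasarde", "kasardelinro"
Count: 2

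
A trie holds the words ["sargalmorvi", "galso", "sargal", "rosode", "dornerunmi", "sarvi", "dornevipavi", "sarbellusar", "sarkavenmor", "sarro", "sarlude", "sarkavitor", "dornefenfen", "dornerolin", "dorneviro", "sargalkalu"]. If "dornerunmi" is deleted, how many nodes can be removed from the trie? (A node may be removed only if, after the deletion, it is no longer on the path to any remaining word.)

Walk "dornerunmi" from the leaf back toward the root, removing each node that no remaining word uses.
The suffix "unmi" (4 nodes) is used only by "dornerunmi"; the node for "dorner" still has the child "o", so pruning stops there.
Nodes removed: 4

4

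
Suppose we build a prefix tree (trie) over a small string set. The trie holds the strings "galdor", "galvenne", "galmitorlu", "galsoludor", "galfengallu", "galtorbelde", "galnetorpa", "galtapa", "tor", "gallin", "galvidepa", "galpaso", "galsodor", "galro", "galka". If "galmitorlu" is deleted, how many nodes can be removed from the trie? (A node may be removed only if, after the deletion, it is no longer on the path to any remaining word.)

A node on "galmitorlu"'s path can go only if nothing else ends at it or branches off below it.
The suffix "mitorlu" (7 nodes) is used only by "galmitorlu"; the node for "gal" still has the child "d", so pruning stops there.
Nodes removed: 7

7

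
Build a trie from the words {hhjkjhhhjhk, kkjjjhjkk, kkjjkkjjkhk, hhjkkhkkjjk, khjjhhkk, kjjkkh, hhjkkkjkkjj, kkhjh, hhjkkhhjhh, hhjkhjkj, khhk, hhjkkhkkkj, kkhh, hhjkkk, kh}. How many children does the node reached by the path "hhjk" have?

The children of the "hhjk" node are the distinct next characters among strings starting with "hhjk".
Distinct next characters after "hhjk": h, j, k.
That node has 3 child edges.

3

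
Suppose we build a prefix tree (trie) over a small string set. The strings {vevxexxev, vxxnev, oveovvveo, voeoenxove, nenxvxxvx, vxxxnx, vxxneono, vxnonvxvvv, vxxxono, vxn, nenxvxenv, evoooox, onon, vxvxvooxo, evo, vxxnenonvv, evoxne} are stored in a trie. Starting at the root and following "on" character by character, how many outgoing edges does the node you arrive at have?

1

The children of the "on" node are the distinct next characters among strings starting with "on".
Distinct next characters after "on": o.
That node has 1 child edge.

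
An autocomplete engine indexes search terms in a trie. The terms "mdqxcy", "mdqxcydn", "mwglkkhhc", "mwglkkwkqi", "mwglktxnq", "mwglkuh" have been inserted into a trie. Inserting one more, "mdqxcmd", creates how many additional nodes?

The longest prefix of "mdqxcmd" already in the trie is "mdqxc" (length 5).
New nodes needed: |"mdqxcmd"| − 5 = 7 − 5 = 2.

2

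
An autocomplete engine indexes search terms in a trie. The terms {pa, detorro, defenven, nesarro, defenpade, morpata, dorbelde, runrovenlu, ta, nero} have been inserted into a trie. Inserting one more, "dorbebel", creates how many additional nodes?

3

The longest prefix of "dorbebel" already in the trie is "dorbe" (length 5).
New nodes needed: |"dorbebel"| − 5 = 8 − 5 = 3.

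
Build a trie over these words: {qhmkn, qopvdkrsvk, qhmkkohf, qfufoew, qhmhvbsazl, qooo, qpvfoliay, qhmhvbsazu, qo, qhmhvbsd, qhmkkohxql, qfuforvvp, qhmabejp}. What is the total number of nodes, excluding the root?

Count nodes per top-level branch (shared prefixes stored once):
  'q'-branch (qfufoew, qfuforvvp, qhmabejp, qhmhvbsazl, qhmhvbsazu, qhmhvbsd, qhmkkohf, qhmkkohxql, qhmkn, qo, qooo, qopvdkrsvk, qpvfoliay): 55 nodes
Sum: 55

55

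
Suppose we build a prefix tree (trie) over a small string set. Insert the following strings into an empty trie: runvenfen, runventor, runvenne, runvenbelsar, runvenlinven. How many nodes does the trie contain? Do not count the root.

For each word, the new-node count is its length minus the longest prefix already in the trie:
  "runvenfen" → 9 new (r, u, n, v, e, n, f, e, n)
  "runventor" → prefix "runven" already present; 3 new (t, o, r)
  "runvenne" → prefix "runven" already present; 2 new (n, e)
  "runvenbelsar" → prefix "runven" already present; 6 new (b, e, l, s, a, r)
  "runvenlinven" → prefix "runven" already present; 6 new (l, i, n, v, e, n)
Total nodes = 9 + 3 + 2 + 6 + 6 = 26

26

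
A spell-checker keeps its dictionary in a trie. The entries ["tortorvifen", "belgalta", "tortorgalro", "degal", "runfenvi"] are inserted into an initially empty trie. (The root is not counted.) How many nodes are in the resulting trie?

Insert word by word; a character creates a node only if that edge doesn't already exist:
  "tortorvifen" → 11 new (t, o, r, t, o, r, v, i, f, e, n)
  "belgalta" → 8 new (b, e, l, g, a, l, t, a)
  "tortorgalro" → prefix "tortor" already present; 5 new (g, a, l, r, o)
  "degal" → 5 new (d, e, g, a, l)
  "runfenvi" → 8 new (r, u, n, f, e, n, v, i)
Total nodes = 11 + 8 + 5 + 5 + 8 = 37

37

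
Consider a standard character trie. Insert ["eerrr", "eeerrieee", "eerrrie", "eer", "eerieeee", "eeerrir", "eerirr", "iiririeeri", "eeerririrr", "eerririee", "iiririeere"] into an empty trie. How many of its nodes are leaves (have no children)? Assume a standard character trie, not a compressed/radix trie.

A leaf is a node with no children — equivalently, the end of a word that is not a proper prefix of any other stored word.
Those words: "eeerrieee", "eeerririrr", "eerieeee", "eerirr", "eerririee", "eerrrie", "iiririeere", "iiririeeri"
Leaf count: 8

8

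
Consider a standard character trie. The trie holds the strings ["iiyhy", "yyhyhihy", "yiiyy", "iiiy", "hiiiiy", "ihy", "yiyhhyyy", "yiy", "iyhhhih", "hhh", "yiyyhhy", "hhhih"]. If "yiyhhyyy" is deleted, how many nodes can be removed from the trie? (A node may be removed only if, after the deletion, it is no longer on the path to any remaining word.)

5

After clearing the end-marker at "yiyhhyyy", prune upward until reaching a node still needed by another word.
The suffix "hhyyy" (5 nodes) is used only by "yiyhhyyy"; the node for "yiy" still has the child "y", so pruning stops there.
Nodes removed: 5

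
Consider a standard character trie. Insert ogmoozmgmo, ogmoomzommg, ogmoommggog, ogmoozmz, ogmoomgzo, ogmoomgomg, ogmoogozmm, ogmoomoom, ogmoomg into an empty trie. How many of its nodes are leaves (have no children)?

8

A leaf is a node with no children — equivalently, the end of a word that is not a proper prefix of any other stored word.
Those words: "ogmoogozmm", "ogmoomgomg", "ogmoomgzo", "ogmoommggog", "ogmoomoom", "ogmoomzommg", "ogmoozmgmo", "ogmoozmz"
Leaf count: 8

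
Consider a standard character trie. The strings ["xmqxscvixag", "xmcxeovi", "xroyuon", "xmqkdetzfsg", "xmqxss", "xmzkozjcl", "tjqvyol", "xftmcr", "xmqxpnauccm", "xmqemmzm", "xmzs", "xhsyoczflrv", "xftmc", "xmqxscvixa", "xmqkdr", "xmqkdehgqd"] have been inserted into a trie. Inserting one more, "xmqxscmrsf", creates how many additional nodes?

The longest prefix of "xmqxscmrsf" already in the trie is "xmqxsc" (length 6).
Each of the 4 remaining characters creates one node.

4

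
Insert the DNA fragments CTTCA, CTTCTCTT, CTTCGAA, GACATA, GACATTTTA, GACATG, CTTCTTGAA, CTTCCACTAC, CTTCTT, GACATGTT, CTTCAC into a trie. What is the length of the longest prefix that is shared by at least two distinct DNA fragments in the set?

6

Equivalently: take the maximum, over all pairs, of their longest common prefix length.
e.g. "CTTCTT" and "CTTCTTGAA" share the prefix "CTTCTT" of length 6; no pair shares a longer one.
Longest shared-prefix length: 6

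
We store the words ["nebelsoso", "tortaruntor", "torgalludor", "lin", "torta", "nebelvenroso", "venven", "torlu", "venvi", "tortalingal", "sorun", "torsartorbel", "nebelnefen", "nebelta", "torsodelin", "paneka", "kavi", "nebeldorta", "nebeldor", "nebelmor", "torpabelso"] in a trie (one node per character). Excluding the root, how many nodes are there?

105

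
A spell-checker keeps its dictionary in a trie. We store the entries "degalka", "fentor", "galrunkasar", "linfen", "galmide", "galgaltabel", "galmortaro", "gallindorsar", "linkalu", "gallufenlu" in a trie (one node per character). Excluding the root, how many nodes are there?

67

Count nodes per top-level branch (shared prefixes stored once):
  'd'-branch (degalka): 7 nodes
  'f'-branch (fentor): 6 nodes
  'g'-branch (galgaltabel, gallindorsar, gallufenlu, galmide, galmortaro, galrunkasar): 44 nodes
  'l'-branch (linfen, linkalu): 10 nodes
Sum: 67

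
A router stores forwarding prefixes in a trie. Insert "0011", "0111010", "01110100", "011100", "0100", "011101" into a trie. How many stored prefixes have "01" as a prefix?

Filter for entries beginning with "01":
Words under "01": 0100, 011100, 011101, 0111010, 01110100
Count: 5

5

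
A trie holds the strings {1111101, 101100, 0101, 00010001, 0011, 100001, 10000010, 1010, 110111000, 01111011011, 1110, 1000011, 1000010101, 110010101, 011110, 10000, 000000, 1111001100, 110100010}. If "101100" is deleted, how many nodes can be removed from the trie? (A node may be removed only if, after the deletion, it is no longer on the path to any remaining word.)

A node on "101100"'s path can go only if nothing else ends at it or branches off below it.
The suffix "100" (3 nodes) is used only by "101100"; the node for "101" still has the child "0", so pruning stops there.
Nodes removed: 3

3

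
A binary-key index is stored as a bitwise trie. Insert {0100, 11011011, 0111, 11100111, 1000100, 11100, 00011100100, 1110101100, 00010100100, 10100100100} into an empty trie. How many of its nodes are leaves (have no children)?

A leaf is a node with no children — equivalently, the end of a word that is not a proper prefix of any other stored word.
Those words: "00010100100", "00011100100", "0100", "0111", "1000100", "10100100100", "11011011", "11100111", "1110101100"
Leaf count: 9

9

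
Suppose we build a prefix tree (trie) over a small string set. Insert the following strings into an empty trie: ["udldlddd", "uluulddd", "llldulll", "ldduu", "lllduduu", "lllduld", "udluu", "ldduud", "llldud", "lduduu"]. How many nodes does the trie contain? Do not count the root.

Trie structure (* marks end of a word):
(root)
├─ l
│  ├─ d
│  │  ├─ d
│  │  │  └─ u
│  │  │     └─ u *
│  │  │        └─ d *
│  │  └─ u
│  │     └─ d
│  │        └─ u
│  │           └─ u *
│  └─ l
│     └─ l
│        └─ d
│           └─ u
│              ├─ d *
│              │  └─ u
│              │     └─ u *
│              └─ l
│                 ├─ d *
│                 └─ l
│                    └─ l *
└─ u
   ├─ d
   │  └─ l
   │     ├─ d
   │     │  └─ l
   │     │     └─ d
   │     │        └─ d
   │     │           └─ d *
   │     └─ u
   │        └─ u *
   └─ l
      └─ u
         └─ u
            └─ l
               └─ d
                  └─ d
                     └─ d *
Counting every labelled node above: 38.

38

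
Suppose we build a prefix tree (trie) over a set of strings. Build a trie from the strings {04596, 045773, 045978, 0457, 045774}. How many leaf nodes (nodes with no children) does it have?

4

A leaf is a node with no children — equivalently, the end of a word that is not a proper prefix of any other stored word.
Those words: "045773", "045774", "04596", "045978"
Leaf count: 4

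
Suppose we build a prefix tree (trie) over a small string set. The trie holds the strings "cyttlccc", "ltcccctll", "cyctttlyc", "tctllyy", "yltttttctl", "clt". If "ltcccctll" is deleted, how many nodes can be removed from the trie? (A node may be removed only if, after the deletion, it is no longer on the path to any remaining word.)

Walk "ltcccctll" from the leaf back toward the root, removing each node that no remaining word uses.
No other word shares any prefix with "ltcccctll", so all 9 of its nodes go.
Nodes removed: 9

9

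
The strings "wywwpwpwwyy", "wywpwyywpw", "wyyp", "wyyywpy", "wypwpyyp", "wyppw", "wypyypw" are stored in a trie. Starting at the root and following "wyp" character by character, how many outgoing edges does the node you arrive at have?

Follow the path "wyp" to its node, then look at its outgoing edges.
Characters that immediately follow "wyp" among the stored strings: {p, w, y}.
That node has 3 child edges.

3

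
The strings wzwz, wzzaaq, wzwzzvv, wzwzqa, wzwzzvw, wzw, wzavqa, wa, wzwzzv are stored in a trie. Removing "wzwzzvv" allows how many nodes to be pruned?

A node on "wzwzzvv"'s path can go only if nothing else ends at it or branches off below it.
The suffix "v" (1 node) is used only by "wzwzzvv"; the node for "wzwzzv" still has the child "w", so pruning stops there.
Nodes removed: 1

1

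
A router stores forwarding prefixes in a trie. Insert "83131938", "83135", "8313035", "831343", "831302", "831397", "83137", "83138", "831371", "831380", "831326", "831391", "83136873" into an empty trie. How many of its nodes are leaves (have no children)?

11

A leaf is a node with no children — equivalently, the end of a word that is not a proper prefix of any other stored word.
Those words: "831302", "8313035", "83131938", "831326", "831343", "83135", "83136873", "831371", "831380", "831391", "831397"
Leaf count: 11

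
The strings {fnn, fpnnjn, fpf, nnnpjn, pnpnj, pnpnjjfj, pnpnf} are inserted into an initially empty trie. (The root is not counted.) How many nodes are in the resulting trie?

24

Trie structure (* marks end of a word):
(root)
├─ f
│  ├─ n
│  │  └─ n *
│  └─ p
│     ├─ f *
│     └─ n
│        └─ n
│           └─ j
│              └─ n *
├─ n
│  └─ n
│     └─ n
│        └─ p
│           └─ j
│              └─ n *
└─ p
   └─ n
      └─ p
         └─ n
            ├─ f *
            └─ j *
               └─ j
                  └─ f
                     └─ j *
Counting every labelled node above: 24.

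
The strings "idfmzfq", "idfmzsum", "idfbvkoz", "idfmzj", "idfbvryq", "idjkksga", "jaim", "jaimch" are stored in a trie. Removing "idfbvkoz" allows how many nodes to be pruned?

3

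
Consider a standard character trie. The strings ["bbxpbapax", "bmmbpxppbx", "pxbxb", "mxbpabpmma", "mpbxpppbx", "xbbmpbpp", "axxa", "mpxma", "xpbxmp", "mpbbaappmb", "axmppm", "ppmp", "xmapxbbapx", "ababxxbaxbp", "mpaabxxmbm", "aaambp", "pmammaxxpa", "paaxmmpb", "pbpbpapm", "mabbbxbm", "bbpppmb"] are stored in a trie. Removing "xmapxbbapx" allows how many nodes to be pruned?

A node on "xmapxbbapx"'s path can go only if nothing else ends at it or branches off below it.
The suffix "mapxbbapx" (9 nodes) is used only by "xmapxbbapx"; the node for "x" still has the child "b", so pruning stops there.
Nodes removed: 9

9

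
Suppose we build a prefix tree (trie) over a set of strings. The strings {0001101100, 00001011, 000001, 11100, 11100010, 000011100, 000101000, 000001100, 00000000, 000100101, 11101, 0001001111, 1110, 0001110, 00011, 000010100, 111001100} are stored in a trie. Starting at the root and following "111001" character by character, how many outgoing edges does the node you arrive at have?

Walk "111001" from the root, arriving at one node.
Characters that immediately follow "111001" among the stored strings: {1}.
That node has 1 child edge.

1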